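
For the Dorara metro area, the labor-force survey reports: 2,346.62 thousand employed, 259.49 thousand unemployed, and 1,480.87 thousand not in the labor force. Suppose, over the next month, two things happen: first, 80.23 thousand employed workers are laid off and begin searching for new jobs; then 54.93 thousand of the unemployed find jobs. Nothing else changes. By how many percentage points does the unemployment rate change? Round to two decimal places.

Initially, labor force = 2,346.62 + 259.49 = 2,606.11 thousand, so u = 259.49/2,606.11 = 9.96%.
After the first change, employed falls and unemployed rises by 80.23; labor force unchanged → E = 2,266.39, U = 339.72, labor force = 2,606.11 thousand.
After the second change, unemployed falls and employed rises by 54.93; labor force unchanged → E = 2,321.32, U = 284.79, labor force = 2,606.11 thousand.
New unemployment rate = 284.79 / 2,606.11 = 10.93%.
Change = 10.93% − 9.96% = +0.97 percentage points.

The unemployment rate changes by +0.97 percentage points.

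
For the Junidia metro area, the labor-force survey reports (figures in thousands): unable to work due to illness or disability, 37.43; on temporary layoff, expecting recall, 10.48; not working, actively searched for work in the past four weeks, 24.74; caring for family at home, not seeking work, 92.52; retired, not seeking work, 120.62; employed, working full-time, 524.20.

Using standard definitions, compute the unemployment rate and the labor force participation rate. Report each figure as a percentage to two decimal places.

Unemployment rate ≈ 6.30%; labor force participation rate ≈ 69.07%.

Employed = 524.20 thousand.
Unemployed = 10.48 + 24.74 = 35.22 thousand (jobless and actively searching, or on temporary layoff).
Labor force = 524.20 + 35.22 = 559.42 thousand.
Not in labor force = 37.43 + 92.52 + 120.62 = 250.57 thousand (those not working and not actively searching are outside the labor force).
Civilian working-age population = 559.42 + 250.57 = 809.99 thousand.
Unemployment rate = 35.22 / 559.42 = 6.30%.
Labor force participation rate = 559.42 / 809.99 = 69.07%.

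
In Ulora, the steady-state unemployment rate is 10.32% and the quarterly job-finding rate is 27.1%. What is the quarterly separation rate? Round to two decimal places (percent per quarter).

From u* = s/(s+f): s = u·f/(1−u).
s = 0.1032 × 27.1 / (1 − 0.1032) = 2.7967 / 0.8968 ≈ 3.12% per quarter.

Separation rate ≈ 3.12% per quarter.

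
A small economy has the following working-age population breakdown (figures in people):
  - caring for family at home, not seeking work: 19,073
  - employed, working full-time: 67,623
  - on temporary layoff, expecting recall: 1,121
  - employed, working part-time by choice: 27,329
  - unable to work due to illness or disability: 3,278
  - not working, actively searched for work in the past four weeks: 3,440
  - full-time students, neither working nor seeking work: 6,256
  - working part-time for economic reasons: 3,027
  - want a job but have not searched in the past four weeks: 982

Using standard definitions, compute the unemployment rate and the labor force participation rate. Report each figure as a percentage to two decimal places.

Employed = 67,623 + 27,329 + 3,027 = 97,979 (anyone who worked, including part-time for economic reasons, counts as employed).
Unemployed = 1,121 + 3,440 = 4,561 (jobless and actively searching, or on temporary layoff).
Labor force = 97,979 + 4,561 = 102,540.
Not in labor force = 19,073 + 3,278 + 6,256 + 982 = 29,589 (those not working and not actively searching are outside the labor force — including those who want a job but have given up searching).
Civilian working-age population = 102,540 + 29,589 = 132,129.
Unemployment rate = 4,561 / 102,540 = 4.45%.
Labor force participation rate = 102,540 / 132,129 = 77.61%.

Unemployment rate ≈ 4.45%; labor force participation rate ≈ 77.61%.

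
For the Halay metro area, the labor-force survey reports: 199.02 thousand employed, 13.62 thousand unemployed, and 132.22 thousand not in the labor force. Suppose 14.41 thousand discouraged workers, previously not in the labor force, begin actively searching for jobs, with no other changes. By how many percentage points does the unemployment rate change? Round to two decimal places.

The unemployment rate changes by +5.94 percentage points.

Initially, labor force = 199.02 + 13.62 = 212.64 thousand, so u = 13.62/212.64 = 6.41%.
After the change, unemployed and labor force both rise by 14.41 → E = 199.02, U = 28.03, labor force = 227.05 thousand.
New unemployment rate = 28.03 / 227.05 = 12.35%.
Change = 12.35% − 6.41% = +5.94 percentage points.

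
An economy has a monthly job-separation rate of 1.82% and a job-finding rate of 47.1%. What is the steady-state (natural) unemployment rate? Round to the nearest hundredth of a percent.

At steady state the flows balance: s·E = f·U, so U/(E+U) = s/(s+f).
u* = 1.82 / (1.82 + 47.1) = 1.82 / 48.92 = 3.72%.

Steady-state unemployment rate ≈ 3.72%.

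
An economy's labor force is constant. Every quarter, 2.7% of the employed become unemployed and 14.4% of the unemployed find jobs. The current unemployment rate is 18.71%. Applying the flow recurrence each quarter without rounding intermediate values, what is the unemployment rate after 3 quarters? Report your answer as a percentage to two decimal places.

With a fixed labor force, u_{t+1} = u_t + s·(1−u_t) − f·u_t = u_t·(1−s−f) + s.
Here 1−s−f = 0.829 and s = 0.027.
u_1 = 0.187100 × 0.829 + 0.027 = 0.182106.
u_2 = 0.182106 × 0.829 + 0.027 = 0.177966.
u_3 = 0.177966 × 0.829 + 0.027 = 0.174534.

Unemployment rate after three quarters ≈ 17.45%.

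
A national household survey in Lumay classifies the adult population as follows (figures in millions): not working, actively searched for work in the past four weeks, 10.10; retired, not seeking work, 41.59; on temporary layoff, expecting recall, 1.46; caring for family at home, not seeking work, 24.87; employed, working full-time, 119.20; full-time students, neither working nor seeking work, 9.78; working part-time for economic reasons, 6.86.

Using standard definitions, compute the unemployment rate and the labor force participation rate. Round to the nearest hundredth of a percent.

Employed = 119.20 + 6.86 = 126.06 million (anyone who worked, including part-time for economic reasons, counts as employed).
Unemployed = 10.10 + 1.46 = 11.56 million (jobless and actively searching, or on temporary layoff).
Labor force = 126.06 + 11.56 = 137.62 million.
Not in labor force = 41.59 + 24.87 + 9.78 = 76.24 million (those not working and not actively searching are outside the labor force).
Civilian working-age population = 137.62 + 76.24 = 213.86 million.
Unemployment rate = 11.56 / 137.62 = 8.40%.
Labor force participation rate = 137.62 / 213.86 = 64.35%.

Unemployment rate ≈ 8.40%; labor force participation rate ≈ 64.35%.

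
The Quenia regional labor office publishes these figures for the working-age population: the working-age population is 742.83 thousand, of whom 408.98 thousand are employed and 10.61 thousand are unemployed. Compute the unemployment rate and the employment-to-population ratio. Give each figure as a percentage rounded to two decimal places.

Labor force = employed + unemployed = 408.98 + 10.61 = 419.59 thousand.
Unemployment rate = 10.61 / 419.59 = 2.53%.
Employment-population ratio = 408.98 / 742.83 = 55.06%.

Unemployment rate ≈ 2.53%; employment-population ratio ≈ 55.06%.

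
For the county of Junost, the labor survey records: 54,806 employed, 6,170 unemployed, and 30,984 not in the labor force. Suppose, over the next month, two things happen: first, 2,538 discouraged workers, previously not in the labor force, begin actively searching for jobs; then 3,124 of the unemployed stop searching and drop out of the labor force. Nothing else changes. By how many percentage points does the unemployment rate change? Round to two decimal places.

The unemployment rate changes by −0.87 percentage points.

Initially, labor force = 54,806 + 6,170 = 60,976, so u = 6,170/60,976 = 10.12%.
After the first change, unemployed and labor force both rise by 2,538 → E = 54,806, U = 8,708, labor force = 63,514.
After the second change, unemployed and labor force both fall by 3,124 → E = 54,806, U = 5,584, labor force = 60,390.
New unemployment rate = 5,584 / 60,390 = 9.25%.
Change = 9.25% − 10.12% = −0.87 percentage points.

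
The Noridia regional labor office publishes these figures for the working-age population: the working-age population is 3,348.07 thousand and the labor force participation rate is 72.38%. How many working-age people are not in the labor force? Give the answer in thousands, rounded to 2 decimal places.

About 924.74 thousand are not in the labor force.

Share not in the labor force = 1 − 0.7238 = 0.2762.
Not in labor force = 0.2762 × 3,348.07 ≈ 924.74 thousand.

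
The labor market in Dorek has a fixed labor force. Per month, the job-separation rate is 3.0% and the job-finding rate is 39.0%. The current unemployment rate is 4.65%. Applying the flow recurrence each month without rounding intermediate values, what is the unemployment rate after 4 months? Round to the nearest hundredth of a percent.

Unemployment rate after four months ≈ 6.86%.

With a fixed labor force, u_{t+1} = u_t + s·(1−u_t) − f·u_t = u_t·(1−s−f) + s.
Here 1−s−f = 0.580 and s = 0.030.
u_1 = 0.046500 × 0.580 + 0.030 = 0.056970.
u_2 = 0.056970 × 0.580 + 0.030 = 0.063043.
u_3 = 0.063043 × 0.580 + 0.030 = 0.066565.
u_4 = 0.066565 × 0.580 + 0.030 = 0.068608.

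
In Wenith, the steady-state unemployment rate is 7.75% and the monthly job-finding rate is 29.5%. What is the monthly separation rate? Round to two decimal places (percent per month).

Separation rate ≈ 2.48% per month.

From u* = s/(s+f): s = u·f/(1−u).
s = 0.0775 × 29.5 / (1 − 0.0775) = 2.2862 / 0.9225 ≈ 2.48% per month.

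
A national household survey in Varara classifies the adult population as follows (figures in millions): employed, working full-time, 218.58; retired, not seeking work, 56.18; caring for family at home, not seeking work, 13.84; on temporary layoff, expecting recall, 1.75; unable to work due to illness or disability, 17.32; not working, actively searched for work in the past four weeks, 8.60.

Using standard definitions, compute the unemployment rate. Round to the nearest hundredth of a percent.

Employed = 218.58 million.
Unemployed = 1.75 + 8.60 = 10.35 million (jobless and actively searching, or on temporary layoff).
Labor force = 218.58 + 10.35 = 228.93 million.
Unemployment rate = 10.35 / 228.93 = 4.52%.

Unemployment rate ≈ 4.52%.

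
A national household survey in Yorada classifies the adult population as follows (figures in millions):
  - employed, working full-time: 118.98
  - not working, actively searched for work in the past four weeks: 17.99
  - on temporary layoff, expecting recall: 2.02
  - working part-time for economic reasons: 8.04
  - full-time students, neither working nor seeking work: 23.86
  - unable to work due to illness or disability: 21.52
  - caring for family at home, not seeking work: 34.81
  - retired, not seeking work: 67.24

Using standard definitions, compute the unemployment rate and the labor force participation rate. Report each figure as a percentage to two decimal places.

Employed = 118.98 + 8.04 = 127.02 million (anyone who worked, including part-time for economic reasons, counts as employed).
Unemployed = 17.99 + 2.02 = 20.01 million (jobless and actively searching, or on temporary layoff).
Labor force = 127.02 + 20.01 = 147.03 million.
Not in labor force = 23.86 + 21.52 + 34.81 + 67.24 = 147.43 million (those not working and not actively searching are outside the labor force).
Civilian working-age population = 147.03 + 147.43 = 294.46 million.
Unemployment rate = 20.01 / 147.03 = 13.61%.
Labor force participation rate = 147.03 / 294.46 = 49.93%.

Unemployment rate ≈ 13.61%; labor force participation rate ≈ 49.93%.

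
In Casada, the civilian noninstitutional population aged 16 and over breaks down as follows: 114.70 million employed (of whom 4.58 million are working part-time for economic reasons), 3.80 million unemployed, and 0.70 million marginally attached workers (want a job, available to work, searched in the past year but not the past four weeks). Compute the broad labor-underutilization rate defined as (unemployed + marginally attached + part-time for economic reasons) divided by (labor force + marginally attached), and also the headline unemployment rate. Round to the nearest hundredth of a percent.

Broad underutilization rate ≈ 7.62%; headline unemployment rate ≈ 3.21%.

Labor force = 114.70 + 3.80 = 118.50 million.
Numerator = 3.80 + 0.70 + 4.58 = 9.08 million.
Denominator = 118.50 + 0.70 = 119.20 million.
Broad rate = 9.08 / 119.20 = 7.62%.
Headline unemployment rate = 3.80 / 118.50 = 3.21%.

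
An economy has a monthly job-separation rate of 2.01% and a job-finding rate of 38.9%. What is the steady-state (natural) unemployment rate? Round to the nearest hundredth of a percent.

At steady state the flows balance: s·E = f·U, so U/(E+U) = s/(s+f).
u* = 2.01 / (2.01 + 38.9) = 2.01 / 40.91 = 4.91%.

Steady-state unemployment rate ≈ 4.91%.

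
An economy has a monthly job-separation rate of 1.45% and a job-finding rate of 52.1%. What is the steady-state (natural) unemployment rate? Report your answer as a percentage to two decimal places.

At steady state the flows balance: s·E = f·U, so U/(E+U) = s/(s+f).
u* = 1.45 / (1.45 + 52.1) = 1.45 / 53.55 = 2.71%.

Steady-state unemployment rate ≈ 2.71%.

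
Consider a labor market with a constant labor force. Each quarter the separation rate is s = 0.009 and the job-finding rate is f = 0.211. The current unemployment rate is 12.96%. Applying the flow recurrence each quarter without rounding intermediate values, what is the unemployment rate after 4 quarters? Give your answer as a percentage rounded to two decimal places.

Unemployment rate after four quarters ≈ 7.37%.

With a fixed labor force, u_{t+1} = u_t + s·(1−u_t) − f·u_t = u_t·(1−s−f) + s.
Here 1−s−f = 0.780 and s = 0.009.
u_1 = 0.129600 × 0.780 + 0.009 = 0.110088.
u_2 = 0.110088 × 0.780 + 0.009 = 0.094869.
u_3 = 0.094869 × 0.780 + 0.009 = 0.082998.
u_4 = 0.082998 × 0.780 + 0.009 = 0.073738.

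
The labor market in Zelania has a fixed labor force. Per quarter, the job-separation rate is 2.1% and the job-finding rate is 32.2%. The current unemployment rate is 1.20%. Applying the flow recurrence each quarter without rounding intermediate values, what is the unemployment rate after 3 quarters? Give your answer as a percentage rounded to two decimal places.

With a fixed labor force, u_{t+1} = u_t + s·(1−u_t) − f·u_t = u_t·(1−s−f) + s.
Here 1−s−f = 0.657 and s = 0.021.
u_1 = 0.012000 × 0.657 + 0.021 = 0.028884.
u_2 = 0.028884 × 0.657 + 0.021 = 0.039977.
u_3 = 0.039977 × 0.657 + 0.021 = 0.047265.

Unemployment rate after three quarters ≈ 4.73%.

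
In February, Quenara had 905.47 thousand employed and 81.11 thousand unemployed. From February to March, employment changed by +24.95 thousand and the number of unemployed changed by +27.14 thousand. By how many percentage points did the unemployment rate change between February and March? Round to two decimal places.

The unemployment rate changed by +2.20 percentage points.

February: labor force = 905.47 + 81.11 = 986.58; u = 81.11/986.58 = 8.22%.
March: labor force = 930.42 + 108.25 = 1,038.67; u = 108.25/1,038.67 = 10.42%.
Change = 10.42% − 8.22% = +2.20 pp.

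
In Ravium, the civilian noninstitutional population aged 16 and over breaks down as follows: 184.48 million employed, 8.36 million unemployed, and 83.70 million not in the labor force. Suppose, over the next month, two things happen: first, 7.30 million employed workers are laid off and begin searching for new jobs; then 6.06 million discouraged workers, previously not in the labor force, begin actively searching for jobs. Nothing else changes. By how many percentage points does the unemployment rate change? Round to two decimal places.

The unemployment rate changes by +6.58 percentage points.

Initially, labor force = 184.48 + 8.36 = 192.84 million, so u = 8.36/192.84 = 4.34%.
After the first change, employed falls and unemployed rises by 7.30; labor force unchanged → E = 177.18, U = 15.66, labor force = 192.84 million.
After the second change, unemployed and labor force both rise by 6.06 → E = 177.18, U = 21.72, labor force = 198.90 million.
New unemployment rate = 21.72 / 198.90 = 10.92%.
Change = 10.92% − 4.34% = +6.58 percentage points.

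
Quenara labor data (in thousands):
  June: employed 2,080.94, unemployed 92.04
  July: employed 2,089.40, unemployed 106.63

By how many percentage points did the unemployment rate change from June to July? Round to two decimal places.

June: labor force = 2,080.94 + 92.04 = 2,172.98; u = 92.04/2,172.98 = 4.24%.
July: labor force = 2,089.40 + 106.63 = 2,196.03; u = 106.63/2,196.03 = 4.86%.
Change = 4.86% − 4.24% = +0.62 pp.

The unemployment rate changed by +0.62 percentage points.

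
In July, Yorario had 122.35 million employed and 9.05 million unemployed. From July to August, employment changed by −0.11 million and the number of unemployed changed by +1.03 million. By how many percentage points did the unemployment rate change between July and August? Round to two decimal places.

The unemployment rate changed by +0.73 percentage points.

July: labor force = 122.35 + 9.05 = 131.40; u = 9.05/131.40 = 6.89%.
August: labor force = 122.24 + 10.08 = 132.32; u = 10.08/132.32 = 7.62%.
Change = 7.62% − 6.89% = +0.73 pp.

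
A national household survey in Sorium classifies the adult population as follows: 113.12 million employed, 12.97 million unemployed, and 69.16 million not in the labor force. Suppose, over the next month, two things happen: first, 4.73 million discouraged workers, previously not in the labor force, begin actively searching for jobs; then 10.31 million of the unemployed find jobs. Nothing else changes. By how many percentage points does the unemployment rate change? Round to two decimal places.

Initially, labor force = 113.12 + 12.97 = 126.09 million, so u = 12.97/126.09 = 10.29%.
After the first change, unemployed and labor force both rise by 4.73 → E = 113.12, U = 17.70, labor force = 130.82 million.
After the second change, unemployed falls and employed rises by 10.31; labor force unchanged → E = 123.43, U = 7.39, labor force = 130.82 million.
New unemployment rate = 7.39 / 130.82 = 5.65%.
Change = 5.65% − 10.29% = −4.64 percentage points.

The unemployment rate changes by −4.64 percentage points.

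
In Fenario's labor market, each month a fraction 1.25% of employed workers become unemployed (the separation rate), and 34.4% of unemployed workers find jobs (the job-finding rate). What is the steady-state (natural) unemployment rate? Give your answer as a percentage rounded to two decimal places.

At steady state the flows balance: s·E = f·U, so U/(E+U) = s/(s+f).
u* = 1.25 / (1.25 + 34.4) = 1.25 / 35.65 = 3.51%.

Steady-state unemployment rate ≈ 3.51%.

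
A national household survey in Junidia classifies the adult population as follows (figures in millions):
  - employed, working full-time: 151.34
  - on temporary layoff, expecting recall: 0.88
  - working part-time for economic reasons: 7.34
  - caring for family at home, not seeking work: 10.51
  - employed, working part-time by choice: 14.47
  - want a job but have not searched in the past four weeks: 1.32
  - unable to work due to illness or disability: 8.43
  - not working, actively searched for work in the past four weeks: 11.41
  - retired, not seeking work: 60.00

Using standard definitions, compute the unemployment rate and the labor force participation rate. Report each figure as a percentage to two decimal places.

Unemployment rate ≈ 6.63%; labor force participation rate ≈ 69.79%.

Employed = 151.34 + 7.34 + 14.47 = 173.15 million (anyone who worked, including part-time for economic reasons, counts as employed).
Unemployed = 0.88 + 11.41 = 12.29 million (jobless and actively searching, or on temporary layoff).
Labor force = 173.15 + 12.29 = 185.44 million.
Not in labor force = 10.51 + 1.32 + 8.43 + 60.00 = 80.26 million (those not working and not actively searching are outside the labor force — including those who want a job but have given up searching).
Civilian working-age population = 185.44 + 80.26 = 265.70 million.
Unemployment rate = 12.29 / 185.44 = 6.63%.
Labor force participation rate = 185.44 / 265.70 = 69.79%.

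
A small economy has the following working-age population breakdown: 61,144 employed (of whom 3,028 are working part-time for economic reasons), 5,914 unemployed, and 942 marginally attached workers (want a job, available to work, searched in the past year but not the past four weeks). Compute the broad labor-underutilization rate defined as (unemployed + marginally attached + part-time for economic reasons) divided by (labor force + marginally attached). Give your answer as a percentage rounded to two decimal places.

Broad underutilization rate ≈ 14.54%.

Labor force = 61,144 + 5,914 = 67,058.
Numerator = 5,914 + 942 + 3,028 = 9,884.
Denominator = 67,058 + 942 = 68,000.
Broad rate = 9,884 / 68,000 = 14.54%.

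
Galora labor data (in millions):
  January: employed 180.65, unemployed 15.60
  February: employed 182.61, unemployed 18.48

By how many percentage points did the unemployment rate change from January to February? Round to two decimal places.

The unemployment rate changed by +1.24 percentage points.

January: labor force = 180.65 + 15.60 = 196.25; u = 15.60/196.25 = 7.95%.
February: labor force = 182.61 + 18.48 = 201.09; u = 18.48/201.09 = 9.19%.
Change = 9.19% − 7.95% = +1.24 pp.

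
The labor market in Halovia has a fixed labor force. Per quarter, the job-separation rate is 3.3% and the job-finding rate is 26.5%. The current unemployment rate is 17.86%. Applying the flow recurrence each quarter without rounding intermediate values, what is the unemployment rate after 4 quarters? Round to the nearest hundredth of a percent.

Unemployment rate after four quarters ≈ 12.72%.

With a fixed labor force, u_{t+1} = u_t + s·(1−u_t) − f·u_t = u_t·(1−s−f) + s.
Here 1−s−f = 0.702 and s = 0.033.
u_1 = 0.178600 × 0.702 + 0.033 = 0.158377.
u_2 = 0.158377 × 0.702 + 0.033 = 0.144181.
u_3 = 0.144181 × 0.702 + 0.033 = 0.134215.
u_4 = 0.134215 × 0.702 + 0.033 = 0.127219.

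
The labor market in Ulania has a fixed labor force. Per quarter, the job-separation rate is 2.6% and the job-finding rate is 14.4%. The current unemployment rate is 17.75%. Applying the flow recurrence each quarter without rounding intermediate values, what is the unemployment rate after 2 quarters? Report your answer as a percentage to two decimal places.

With a fixed labor force, u_{t+1} = u_t + s·(1−u_t) − f·u_t = u_t·(1−s−f) + s.
Here 1−s−f = 0.830 and s = 0.026.
u_1 = 0.177500 × 0.830 + 0.026 = 0.173325.
u_2 = 0.173325 × 0.830 + 0.026 = 0.169860.

Unemployment rate after two quarters ≈ 16.99%.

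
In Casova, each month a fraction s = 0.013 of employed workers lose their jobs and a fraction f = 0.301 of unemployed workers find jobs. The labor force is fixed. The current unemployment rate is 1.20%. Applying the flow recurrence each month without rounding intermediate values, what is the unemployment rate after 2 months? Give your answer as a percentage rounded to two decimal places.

Unemployment rate after two months ≈ 2.76%.

With a fixed labor force, u_{t+1} = u_t + s·(1−u_t) − f·u_t = u_t·(1−s−f) + s.
Here 1−s−f = 0.686 and s = 0.013.
u_1 = 0.012000 × 0.686 + 0.013 = 0.021232.
u_2 = 0.021232 × 0.686 + 0.013 = 0.027565.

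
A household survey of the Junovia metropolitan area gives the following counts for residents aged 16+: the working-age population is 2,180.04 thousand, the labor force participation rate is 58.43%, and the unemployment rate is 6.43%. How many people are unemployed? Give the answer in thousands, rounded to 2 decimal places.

About 81.91 thousand are unemployed.

Labor force = 0.5843 × 2,180.04 = 1,273.80 thousand.
Unemployed = 0.0643 × 1,273.80 ≈ 81.91 thousand.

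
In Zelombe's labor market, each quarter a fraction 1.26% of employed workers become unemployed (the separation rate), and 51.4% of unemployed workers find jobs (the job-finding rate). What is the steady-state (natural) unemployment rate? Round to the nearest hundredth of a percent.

At steady state the flows balance: s·E = f·U, so U/(E+U) = s/(s+f).
u* = 1.26 / (1.26 + 51.4) = 1.26 / 52.66 = 2.39%.

Steady-state unemployment rate ≈ 2.39%.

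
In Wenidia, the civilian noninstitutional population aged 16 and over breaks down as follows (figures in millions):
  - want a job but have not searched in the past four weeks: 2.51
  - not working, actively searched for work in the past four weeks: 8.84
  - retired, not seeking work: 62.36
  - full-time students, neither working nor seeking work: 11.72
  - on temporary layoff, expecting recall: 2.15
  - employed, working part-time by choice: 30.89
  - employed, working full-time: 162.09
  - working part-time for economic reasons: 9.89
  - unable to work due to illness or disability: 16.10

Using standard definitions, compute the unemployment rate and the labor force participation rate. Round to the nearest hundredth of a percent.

Employed = 30.89 + 162.09 + 9.89 = 202.87 million (anyone who worked, including part-time for economic reasons, counts as employed).
Unemployed = 8.84 + 2.15 = 10.99 million (jobless and actively searching, or on temporary layoff).
Labor force = 202.87 + 10.99 = 213.86 million.
Not in labor force = 2.51 + 62.36 + 11.72 + 16.10 = 92.69 million (those not working and not actively searching are outside the labor force — including those who want a job but have given up searching).
Civilian working-age population = 213.86 + 92.69 = 306.55 million.
Unemployment rate = 10.99 / 213.86 = 5.14%.
Labor force participation rate = 213.86 / 306.55 = 69.76%.

Unemployment rate ≈ 5.14%; labor force participation rate ≈ 69.76%.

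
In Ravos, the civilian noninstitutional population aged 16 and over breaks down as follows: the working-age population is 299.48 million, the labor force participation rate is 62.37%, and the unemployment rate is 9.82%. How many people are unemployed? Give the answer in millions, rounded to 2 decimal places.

About 18.34 million are unemployed.

Labor force = 0.6237 × 299.48 = 186.79 million.
Unemployed = 0.0982 × 186.79 ≈ 18.34 million.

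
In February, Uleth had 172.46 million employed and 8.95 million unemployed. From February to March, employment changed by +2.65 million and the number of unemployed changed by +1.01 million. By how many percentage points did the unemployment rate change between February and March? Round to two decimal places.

February: labor force = 172.46 + 8.95 = 181.41; u = 8.95/181.41 = 4.93%.
March: labor force = 175.11 + 9.96 = 185.07; u = 9.96/185.07 = 5.38%.
Change = 5.38% − 4.93% = +0.45 pp.

The unemployment rate changed by +0.45 percentage points.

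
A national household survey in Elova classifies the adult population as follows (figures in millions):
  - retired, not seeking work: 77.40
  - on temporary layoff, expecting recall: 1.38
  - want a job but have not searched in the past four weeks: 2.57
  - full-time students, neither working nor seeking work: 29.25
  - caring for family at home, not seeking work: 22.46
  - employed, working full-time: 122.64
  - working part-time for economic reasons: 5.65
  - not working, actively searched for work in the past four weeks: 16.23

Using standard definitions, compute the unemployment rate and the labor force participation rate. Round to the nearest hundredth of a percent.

Unemployment rate ≈ 12.07%; labor force participation rate ≈ 52.56%.

Employed = 122.64 + 5.65 = 128.29 million (anyone who worked, including part-time for economic reasons, counts as employed).
Unemployed = 1.38 + 16.23 = 17.61 million (jobless and actively searching, or on temporary layoff).
Labor force = 128.29 + 17.61 = 145.90 million.
Not in labor force = 77.40 + 2.57 + 29.25 + 22.46 = 131.68 million (those not working and not actively searching are outside the labor force — including those who want a job but have given up searching).
Civilian working-age population = 145.90 + 131.68 = 277.58 million.
Unemployment rate = 17.61 / 145.90 = 12.07%.
Labor force participation rate = 145.90 / 277.58 = 52.56%.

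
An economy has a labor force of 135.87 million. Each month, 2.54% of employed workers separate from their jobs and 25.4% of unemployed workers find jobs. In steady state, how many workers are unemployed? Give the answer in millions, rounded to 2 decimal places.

Steady-state unemployment rate u* = s/(s+f) = 2.54/(2.54+25.4) = 0.090909.
Unemployed = u* × labor force = 0.090909 × 135.87 ≈ 12.35 million.

About 12.35 million are unemployed in steady state.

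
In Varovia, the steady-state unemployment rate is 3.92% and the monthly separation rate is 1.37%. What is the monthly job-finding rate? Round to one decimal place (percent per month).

Job-finding rate ≈ 33.6% per month.

From u* = s/(s+f): f = s·(1−u)/u.
f = 1.37 × (1 − 0.0392) / 0.0392 = 1.3163 / 0.0392 ≈ 33.6% per month.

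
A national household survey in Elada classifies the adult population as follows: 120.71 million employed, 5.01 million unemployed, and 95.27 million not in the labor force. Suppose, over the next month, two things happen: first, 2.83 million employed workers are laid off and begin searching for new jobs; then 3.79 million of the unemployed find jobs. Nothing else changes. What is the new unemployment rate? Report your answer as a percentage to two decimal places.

New unemployment rate ≈ 3.22%.

Initially, labor force = 120.71 + 5.01 = 125.72 million, so u = 5.01/125.72 = 3.99%.
After the first change, employed falls and unemployed rises by 2.83; labor force unchanged → E = 117.88, U = 7.84, labor force = 125.72 million.
After the second change, unemployed falls and employed rises by 3.79; labor force unchanged → E = 121.67, U = 4.05, labor force = 125.72 million.
New unemployment rate = 4.05 / 125.72 = 3.22%.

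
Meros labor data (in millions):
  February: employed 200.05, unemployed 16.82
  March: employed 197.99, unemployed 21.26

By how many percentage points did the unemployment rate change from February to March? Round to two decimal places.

February: labor force = 200.05 + 16.82 = 216.87; u = 16.82/216.87 = 7.76%.
March: labor force = 197.99 + 21.26 = 219.25; u = 21.26/219.25 = 9.70%.
Change = 9.70% − 7.76% = +1.94 pp.

The unemployment rate changed by +1.94 percentage points.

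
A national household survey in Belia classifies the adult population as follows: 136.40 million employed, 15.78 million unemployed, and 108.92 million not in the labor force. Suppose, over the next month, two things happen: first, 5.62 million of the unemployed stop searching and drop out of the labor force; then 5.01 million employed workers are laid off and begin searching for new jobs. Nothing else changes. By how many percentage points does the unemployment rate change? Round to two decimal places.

Initially, labor force = 136.40 + 15.78 = 152.18 million, so u = 15.78/152.18 = 10.37%.
After the first change, unemployed and labor force both fall by 5.62 → E = 136.40, U = 10.16, labor force = 146.56 million.
After the second change, employed falls and unemployed rises by 5.01; labor force unchanged → E = 131.39, U = 15.17, labor force = 146.56 million.
New unemployment rate = 15.17 / 146.56 = 10.35%.
Change = 10.35% − 10.37% = −0.02 percentage points.

The unemployment rate changes by −0.02 percentage points.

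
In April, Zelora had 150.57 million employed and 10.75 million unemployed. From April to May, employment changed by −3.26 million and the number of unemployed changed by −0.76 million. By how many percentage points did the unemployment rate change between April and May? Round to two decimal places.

April: labor force = 150.57 + 10.75 = 161.32; u = 10.75/161.32 = 6.66%.
May: labor force = 147.31 + 9.99 = 157.30; u = 9.99/157.30 = 6.35%.
Change = 6.35% − 6.66% = −0.31 pp.

The unemployment rate changed by −0.31 percentage points.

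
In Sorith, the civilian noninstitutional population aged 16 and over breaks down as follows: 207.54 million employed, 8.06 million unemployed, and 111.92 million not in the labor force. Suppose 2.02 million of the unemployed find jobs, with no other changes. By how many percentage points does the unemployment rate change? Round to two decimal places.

Initially, labor force = 207.54 + 8.06 = 215.60 million, so u = 8.06/215.60 = 3.74%.
After the change, unemployed falls and employed rises by 2.02; labor force unchanged → E = 209.56, U = 6.04, labor force = 215.60 million.
New unemployment rate = 6.04 / 215.60 = 2.80%.
Change = 2.80% − 3.74% = −0.94 percentage points.

The unemployment rate changes by −0.94 percentage points.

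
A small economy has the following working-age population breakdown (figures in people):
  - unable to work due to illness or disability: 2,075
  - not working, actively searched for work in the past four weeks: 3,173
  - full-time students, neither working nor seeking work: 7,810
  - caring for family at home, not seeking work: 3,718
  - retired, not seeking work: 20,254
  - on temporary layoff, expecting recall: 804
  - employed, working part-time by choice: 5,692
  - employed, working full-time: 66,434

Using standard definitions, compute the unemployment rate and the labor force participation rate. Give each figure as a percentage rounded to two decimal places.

Unemployment rate ≈ 5.23%; labor force participation rate ≈ 69.21%.

Employed = 5,692 + 66,434 = 72,126.
Unemployed = 3,173 + 804 = 3,977 (jobless and actively searching, or on temporary layoff).
Labor force = 72,126 + 3,977 = 76,103.
Not in labor force = 2,075 + 7,810 + 3,718 + 20,254 = 33,857 (those not working and not actively searching are outside the labor force).
Civilian working-age population = 76,103 + 33,857 = 109,960.
Unemployment rate = 3,977 / 76,103 = 5.23%.
Labor force participation rate = 76,103 / 109,960 = 69.21%.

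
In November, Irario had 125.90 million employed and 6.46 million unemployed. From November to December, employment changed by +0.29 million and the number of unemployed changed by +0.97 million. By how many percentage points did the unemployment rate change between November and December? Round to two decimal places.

The unemployment rate changed by +0.68 percentage points.

November: labor force = 125.90 + 6.46 = 132.36; u = 6.46/132.36 = 4.88%.
December: labor force = 126.19 + 7.43 = 133.62; u = 7.43/133.62 = 5.56%.
Change = 5.56% − 4.88% = +0.68 pp.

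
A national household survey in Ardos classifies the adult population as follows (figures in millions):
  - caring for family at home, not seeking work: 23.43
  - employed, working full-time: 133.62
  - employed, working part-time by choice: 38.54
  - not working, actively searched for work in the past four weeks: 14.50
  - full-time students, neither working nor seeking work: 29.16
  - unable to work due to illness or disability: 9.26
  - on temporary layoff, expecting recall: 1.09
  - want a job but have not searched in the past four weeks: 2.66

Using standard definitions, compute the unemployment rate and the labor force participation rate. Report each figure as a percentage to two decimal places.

Employed = 133.62 + 38.54 = 172.16 million.
Unemployed = 14.50 + 1.09 = 15.59 million (jobless and actively searching, or on temporary layoff).
Labor force = 172.16 + 15.59 = 187.75 million.
Not in labor force = 23.43 + 29.16 + 9.26 + 2.66 = 64.51 million (those not working and not actively searching are outside the labor force — including those who want a job but have given up searching).
Civilian working-age population = 187.75 + 64.51 = 252.26 million.
Unemployment rate = 15.59 / 187.75 = 8.30%.
Labor force participation rate = 187.75 / 252.26 = 74.43%.

Unemployment rate ≈ 8.30%; labor force participation rate ≈ 74.43%.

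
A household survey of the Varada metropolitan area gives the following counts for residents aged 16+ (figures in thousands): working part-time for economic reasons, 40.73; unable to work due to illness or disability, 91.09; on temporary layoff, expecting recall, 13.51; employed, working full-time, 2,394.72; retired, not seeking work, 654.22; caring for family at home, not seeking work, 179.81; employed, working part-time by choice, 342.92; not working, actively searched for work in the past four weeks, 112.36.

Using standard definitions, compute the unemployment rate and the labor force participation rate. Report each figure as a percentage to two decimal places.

Unemployment rate ≈ 4.33%; labor force participation rate ≈ 75.84%.

Employed = 40.73 + 2,394.72 + 342.92 = 2,778.37 thousand (anyone who worked, including part-time for economic reasons, counts as employed).
Unemployed = 13.51 + 112.36 = 125.87 thousand (jobless and actively searching, or on temporary layoff).
Labor force = 2,778.37 + 125.87 = 2,904.24 thousand.
Not in labor force = 91.09 + 654.22 + 179.81 = 925.12 thousand (those not working and not actively searching are outside the labor force).
Civilian working-age population = 2,904.24 + 925.12 = 3,829.36 thousand.
Unemployment rate = 125.87 / 2,904.24 = 4.33%.
Labor force participation rate = 2,904.24 / 3,829.36 = 75.84%.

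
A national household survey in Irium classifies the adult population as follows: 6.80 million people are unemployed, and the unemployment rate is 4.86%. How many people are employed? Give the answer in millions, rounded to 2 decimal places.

Labor force = U / u = 6.80 / 0.0486 ≈ 139.92 million.
Employed = labor force − unemployed = 139.92 − 6.80 = 133.12 million.

About 133.12 million are employed.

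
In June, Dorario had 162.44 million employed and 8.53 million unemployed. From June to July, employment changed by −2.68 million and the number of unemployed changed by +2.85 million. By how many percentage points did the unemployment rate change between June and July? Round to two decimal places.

June: labor force = 162.44 + 8.53 = 170.97; u = 8.53/170.97 = 4.99%.
July: labor force = 159.76 + 11.38 = 171.14; u = 11.38/171.14 = 6.65%.
Change = 6.65% − 4.99% = +1.66 pp.

The unemployment rate changed by +1.66 percentage points.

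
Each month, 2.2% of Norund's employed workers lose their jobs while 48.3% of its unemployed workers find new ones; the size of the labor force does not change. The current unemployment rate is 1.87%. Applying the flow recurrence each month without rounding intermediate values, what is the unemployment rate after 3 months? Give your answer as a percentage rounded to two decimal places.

With a fixed labor force, u_{t+1} = u_t + s·(1−u_t) − f·u_t = u_t·(1−s−f) + s.
Here 1−s−f = 0.495 and s = 0.022.
u_1 = 0.018700 × 0.495 + 0.022 = 0.031256.
u_2 = 0.031256 × 0.495 + 0.022 = 0.037472.
u_3 = 0.037472 × 0.495 + 0.022 = 0.040549.

Unemployment rate after three months ≈ 4.05%.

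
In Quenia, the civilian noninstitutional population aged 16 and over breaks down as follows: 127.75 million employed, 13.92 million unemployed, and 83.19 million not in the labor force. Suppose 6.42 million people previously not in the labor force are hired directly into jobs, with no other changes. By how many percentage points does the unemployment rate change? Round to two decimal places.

Initially, labor force = 127.75 + 13.92 = 141.67 million, so u = 13.92/141.67 = 9.83%.
After the change, employed and labor force both rise by 6.42; unemployed unchanged → E = 134.17, U = 13.92, labor force = 148.09 million.
New unemployment rate = 13.92 / 148.09 = 9.40%.
Change = 9.40% − 9.83% = −0.43 percentage points.

The unemployment rate changes by −0.43 percentage points.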